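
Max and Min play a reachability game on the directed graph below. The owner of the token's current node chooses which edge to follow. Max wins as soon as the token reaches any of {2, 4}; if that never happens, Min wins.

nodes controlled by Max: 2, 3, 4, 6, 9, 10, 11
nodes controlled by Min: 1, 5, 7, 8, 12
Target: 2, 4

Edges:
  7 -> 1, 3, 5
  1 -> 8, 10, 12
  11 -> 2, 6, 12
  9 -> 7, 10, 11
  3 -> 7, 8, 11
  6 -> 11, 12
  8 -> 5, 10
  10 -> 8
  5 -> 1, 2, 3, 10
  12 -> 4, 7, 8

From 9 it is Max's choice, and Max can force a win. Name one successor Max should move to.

11

A0 = {2, 4}
A1: add {11} — 11 (Max) has 11→2.
A2: add {3, 6, 9} — 3 (Max) has 3→11; 6 (Max) has 6→11; 9 (Max) has 9→11.
A3 = A2; e.g. 1 (Min) can still go to 8. Fixed point.
From 9, successor 11 is in the attractor (rank 1); the other successors 7, 10 are not.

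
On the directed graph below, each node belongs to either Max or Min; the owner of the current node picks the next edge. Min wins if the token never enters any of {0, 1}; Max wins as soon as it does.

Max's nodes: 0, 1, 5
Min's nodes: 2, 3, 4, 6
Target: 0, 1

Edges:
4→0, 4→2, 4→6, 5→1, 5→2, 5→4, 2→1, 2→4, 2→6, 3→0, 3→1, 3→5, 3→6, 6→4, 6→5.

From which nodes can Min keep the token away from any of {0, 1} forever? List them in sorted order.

A0 = {0, 1}
A1: add {5} — 5 (Max) has 5→1.
A2 = A1; e.g. 2 (Min) can still go to 4. Fixed point.
Max's attractor = {0, 1, 5}; Min avoids the target exactly from the complement.

2, 3, 4, 6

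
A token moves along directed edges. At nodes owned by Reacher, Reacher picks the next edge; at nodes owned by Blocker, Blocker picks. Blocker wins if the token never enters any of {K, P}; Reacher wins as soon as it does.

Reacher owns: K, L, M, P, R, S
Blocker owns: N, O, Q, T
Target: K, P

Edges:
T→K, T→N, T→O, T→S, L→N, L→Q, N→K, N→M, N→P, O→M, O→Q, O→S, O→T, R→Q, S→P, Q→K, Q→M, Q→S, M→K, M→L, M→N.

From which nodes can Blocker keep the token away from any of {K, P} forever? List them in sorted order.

O, T

A0 = {K, P}
A1: add {M, S} — M (Reacher) has M→K; S (Reacher) has S→P.
A2: add {N, Q} — N (Blocker): all of {K, M, P} already in; Q (Blocker): all of {K, M, S} already in.
A3: add {L, R} — L (Reacher) has L→N; R (Reacher) has R→Q.
A4 = A3; e.g. O (Blocker) can still go to T. Fixed point.
Reacher's attractor = {K, L, M, N, P, Q, R, S}; Blocker avoids the target exactly from the complement.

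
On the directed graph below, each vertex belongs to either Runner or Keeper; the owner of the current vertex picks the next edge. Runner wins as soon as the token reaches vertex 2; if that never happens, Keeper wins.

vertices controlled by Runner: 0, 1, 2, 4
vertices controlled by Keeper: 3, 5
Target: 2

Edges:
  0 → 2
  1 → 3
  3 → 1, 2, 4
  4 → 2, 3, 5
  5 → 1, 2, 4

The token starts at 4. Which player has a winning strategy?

A0 = {2}
A1: add {0, 4} — 0 (Runner) has 0→2; 4 (Runner) has 4→2.
A2 = A1; e.g. 1 (Runner) has no edge into A1. Fixed point.
4 ∈ A1, so Runner can force the target.

Runner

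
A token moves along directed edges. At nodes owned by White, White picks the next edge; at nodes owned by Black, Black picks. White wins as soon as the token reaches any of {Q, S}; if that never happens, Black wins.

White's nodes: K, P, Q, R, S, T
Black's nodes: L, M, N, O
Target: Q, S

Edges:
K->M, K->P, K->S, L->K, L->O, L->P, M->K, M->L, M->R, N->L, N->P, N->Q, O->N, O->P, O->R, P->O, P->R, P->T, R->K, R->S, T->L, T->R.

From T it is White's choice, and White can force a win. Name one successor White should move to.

R

A0 = {Q, S}
A1: add {K, R} — K (White) has K→S; R (White) has R→S.
A2: add {P, T} — P (White) has P→R; T (White) has T→R.
A3 = A2; e.g. L (Black) can still go to O. Fixed point.
From T, successor R is in the attractor (rank 1); the other successor L is not.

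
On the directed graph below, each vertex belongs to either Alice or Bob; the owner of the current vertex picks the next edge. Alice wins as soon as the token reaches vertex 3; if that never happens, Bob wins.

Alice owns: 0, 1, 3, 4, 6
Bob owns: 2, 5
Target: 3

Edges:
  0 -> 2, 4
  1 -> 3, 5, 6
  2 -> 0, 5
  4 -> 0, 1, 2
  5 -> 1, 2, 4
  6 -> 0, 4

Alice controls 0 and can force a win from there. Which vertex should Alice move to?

A0 = {3}
A1: add {1} — 1 (Alice) has 1→3.
A2: add {4} — 4 (Alice) has 4→1.
A3: add {0, 6} — 0 (Alice) has 0→4; 6 (Alice) has 6→4.
A4 = A3; e.g. 2 (Bob) can still go to 5. Fixed point.
From 0, successor 4 is in the attractor (rank 2); the other successor 2 is not.

4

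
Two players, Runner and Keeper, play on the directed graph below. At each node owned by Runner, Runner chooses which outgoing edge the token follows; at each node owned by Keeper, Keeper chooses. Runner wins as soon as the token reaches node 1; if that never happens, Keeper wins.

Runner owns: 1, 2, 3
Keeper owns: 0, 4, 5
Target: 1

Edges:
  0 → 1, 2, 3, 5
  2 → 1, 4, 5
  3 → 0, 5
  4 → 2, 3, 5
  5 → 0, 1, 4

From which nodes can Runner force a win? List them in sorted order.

1, 2

A0 = {1}
A1: add {2} — 2 (Runner) has 2→1.
A2 = A1; e.g. 0 (Keeper) can still go to 3. Fixed point.
Runner's winning region = {1, 2}.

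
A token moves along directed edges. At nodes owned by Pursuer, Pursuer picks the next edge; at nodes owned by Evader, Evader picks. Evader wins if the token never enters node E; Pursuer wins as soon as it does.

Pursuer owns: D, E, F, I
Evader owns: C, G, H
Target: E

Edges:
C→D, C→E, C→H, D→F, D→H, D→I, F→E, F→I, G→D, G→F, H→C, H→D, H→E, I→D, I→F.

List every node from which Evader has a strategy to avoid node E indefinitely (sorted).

C, H

A0 = {E}
A1: add {F} — F (Pursuer) has F→E.
A2: add {D, I} — D (Pursuer) has D→F; I (Pursuer) has I→F.
A3: add {G} — G (Evader): all of {D, F} already in.
A4 = A3; e.g. C (Evader) can still go to H. Fixed point.
Pursuer's attractor = {D, E, F, G, I}; Evader avoids the target exactly from the complement.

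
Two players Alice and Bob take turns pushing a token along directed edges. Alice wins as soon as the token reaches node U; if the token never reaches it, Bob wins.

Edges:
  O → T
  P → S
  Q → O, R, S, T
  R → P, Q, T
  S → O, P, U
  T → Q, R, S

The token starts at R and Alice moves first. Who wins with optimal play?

Track states (vertex, player-to-move).
A0 = {(U,Alice), (U,Bob)}
A1: add {(S,Alice)}.
A2: add {(P,Bob)}.
A3: add {(R,Alice)}.
(R,Alice) ∈ A3 ⇒ Alice forces the target.

Alice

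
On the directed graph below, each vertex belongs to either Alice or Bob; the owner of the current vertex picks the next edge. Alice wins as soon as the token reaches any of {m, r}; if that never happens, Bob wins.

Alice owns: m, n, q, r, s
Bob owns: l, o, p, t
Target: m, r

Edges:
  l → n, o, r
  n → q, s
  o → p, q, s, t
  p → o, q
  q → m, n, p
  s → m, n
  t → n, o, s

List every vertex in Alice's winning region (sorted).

m, n, q, r, s

A0 = {m, r}
A1: add {q, s} — q (Alice) has q→m; s (Alice) has s→m.
A2: add {n} — n (Alice) has n→q.
A3 = A2; e.g. l (Bob) can still go to o. Fixed point.
Alice's winning region = {m, n, q, r, s}.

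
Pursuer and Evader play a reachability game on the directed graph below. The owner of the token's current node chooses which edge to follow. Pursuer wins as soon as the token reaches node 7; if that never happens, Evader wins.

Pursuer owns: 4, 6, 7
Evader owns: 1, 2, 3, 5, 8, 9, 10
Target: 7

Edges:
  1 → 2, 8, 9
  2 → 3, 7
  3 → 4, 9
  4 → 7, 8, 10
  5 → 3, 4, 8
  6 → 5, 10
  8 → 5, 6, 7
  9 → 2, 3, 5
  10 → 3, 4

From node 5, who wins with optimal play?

A0 = {7}
A1: add {4} — 4 (Pursuer) has 4→7.
A2 = A1; e.g. 1 (Evader) can still go to 2. Fixed point.
5 never enters the attractor, so Evader can avoid the target forever.

Evader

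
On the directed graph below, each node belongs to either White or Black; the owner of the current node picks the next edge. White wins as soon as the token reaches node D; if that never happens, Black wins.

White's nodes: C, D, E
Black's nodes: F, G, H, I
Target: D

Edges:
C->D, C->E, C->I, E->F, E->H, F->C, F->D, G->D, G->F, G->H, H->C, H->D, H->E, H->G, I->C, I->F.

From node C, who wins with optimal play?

A0 = {D}
A1: add {C} — C (White) has C→D.
C ∈ A1, so White can force the target.

White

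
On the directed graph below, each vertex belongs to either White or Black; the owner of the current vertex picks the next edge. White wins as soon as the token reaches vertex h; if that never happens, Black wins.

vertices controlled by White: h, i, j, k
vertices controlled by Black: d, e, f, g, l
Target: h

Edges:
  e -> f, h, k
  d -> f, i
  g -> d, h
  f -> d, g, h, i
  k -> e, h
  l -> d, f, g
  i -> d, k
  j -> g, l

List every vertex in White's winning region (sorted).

h, i, k

A0 = {h}
A1: add {k} — k (White) has k→h.
A2: add {i} — i (White) has i→k.
A3 = A2; e.g. d (Black) can still go to f. Fixed point.
White's winning region = {h, i, k}.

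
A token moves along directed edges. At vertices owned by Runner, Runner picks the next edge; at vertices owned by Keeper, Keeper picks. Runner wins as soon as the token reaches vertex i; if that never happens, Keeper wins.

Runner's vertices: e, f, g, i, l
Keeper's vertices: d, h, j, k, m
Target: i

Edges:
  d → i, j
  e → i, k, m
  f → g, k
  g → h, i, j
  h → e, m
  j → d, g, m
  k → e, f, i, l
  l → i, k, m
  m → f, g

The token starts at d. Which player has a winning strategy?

A0 = {i}
A1: add {e, g, l} — e (Runner) has e→i; g (Runner) has g→i; l (Runner) has l→i.
A2: add {f} — f (Runner) has f→g.
A3: add {k, m} — k (Keeper): all of {e, f, i, l} already in; m (Keeper): all of {f, g} already in.
A4: add {h} — h (Keeper): all of {e, m} already in.
A5 = A4; e.g. d (Keeper) can still go to j. Fixed point.
d never enters the attractor, so Keeper can avoid the target forever.

Keeper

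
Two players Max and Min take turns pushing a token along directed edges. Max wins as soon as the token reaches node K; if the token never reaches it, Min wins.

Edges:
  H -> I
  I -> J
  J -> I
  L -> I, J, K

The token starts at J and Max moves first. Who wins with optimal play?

Track states (vertex, player-to-move).
A0 = {(K,Max), (K,Min)}
A1: add {(L,Max)}.
A2 = A1; e.g. (H,Max) stays out. (J,Max) never enters ⇒ Min avoids the target.

Min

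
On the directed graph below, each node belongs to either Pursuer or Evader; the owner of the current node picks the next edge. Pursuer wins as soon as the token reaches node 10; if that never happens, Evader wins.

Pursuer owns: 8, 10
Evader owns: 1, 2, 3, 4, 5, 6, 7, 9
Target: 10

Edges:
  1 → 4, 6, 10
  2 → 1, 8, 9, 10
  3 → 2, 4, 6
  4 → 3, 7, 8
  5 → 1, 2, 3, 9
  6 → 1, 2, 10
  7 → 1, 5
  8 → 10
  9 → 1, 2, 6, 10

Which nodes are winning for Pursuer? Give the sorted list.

A0 = {10}
A1: add {8} — 8 (Pursuer) has 8→10.
A2 = A1; e.g. 1 (Evader) can still go to 4. Fixed point.
Pursuer's winning region = {8, 10}.

8, 10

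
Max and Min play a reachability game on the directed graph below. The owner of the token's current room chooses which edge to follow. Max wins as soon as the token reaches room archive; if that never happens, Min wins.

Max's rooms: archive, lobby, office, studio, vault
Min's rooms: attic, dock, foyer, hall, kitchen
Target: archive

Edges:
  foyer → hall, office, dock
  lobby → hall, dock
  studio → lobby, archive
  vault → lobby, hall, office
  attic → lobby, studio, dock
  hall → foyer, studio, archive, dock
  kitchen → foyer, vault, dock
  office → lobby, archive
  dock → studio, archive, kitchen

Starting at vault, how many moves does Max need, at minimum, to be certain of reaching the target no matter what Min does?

2

A0 = {archive}
A1: add {office, studio} — studio (Max) has studio→archive; office (Max) has office→archive.
A2: add {vault} — vault (Max) has vault→office.
A3 = A2; e.g. foyer (Min) can still go to hall. Fixed point.
vault enters the attractor at level 2, so Max can force the target in 2 moves from there.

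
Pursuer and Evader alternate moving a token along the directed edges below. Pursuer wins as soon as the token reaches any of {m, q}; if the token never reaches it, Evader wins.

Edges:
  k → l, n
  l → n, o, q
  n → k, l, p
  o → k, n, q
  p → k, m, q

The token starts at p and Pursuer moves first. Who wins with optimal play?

Pursuer

Track states (vertex, player-to-move).
A0 = {(m,Pursuer), (m,Evader), (q,Pursuer), (q,Evader)}
A1: add {(l,Pursuer), (o,Pursuer), (p,Pursuer)}.
(p,Pursuer) ∈ A1 ⇒ Pursuer forces the target.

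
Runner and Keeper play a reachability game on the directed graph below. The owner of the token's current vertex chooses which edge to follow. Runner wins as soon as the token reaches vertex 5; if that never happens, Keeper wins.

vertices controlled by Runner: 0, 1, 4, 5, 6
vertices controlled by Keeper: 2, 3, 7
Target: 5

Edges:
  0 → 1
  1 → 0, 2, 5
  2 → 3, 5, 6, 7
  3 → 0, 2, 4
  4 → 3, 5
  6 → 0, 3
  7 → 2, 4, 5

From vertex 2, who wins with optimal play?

A0 = {5}
A1: add {1, 4} — 1 (Runner) has 1→5; 4 (Runner) has 4→5.
A2: add {0} — 0 (Runner) has 0→1.
A3: add {6} — 6 (Runner) has 6→0.
A4 = A3; e.g. 2 (Keeper) can still go to 3. Fixed point.
2 never enters the attractor, so Keeper can avoid the target forever.

Keeper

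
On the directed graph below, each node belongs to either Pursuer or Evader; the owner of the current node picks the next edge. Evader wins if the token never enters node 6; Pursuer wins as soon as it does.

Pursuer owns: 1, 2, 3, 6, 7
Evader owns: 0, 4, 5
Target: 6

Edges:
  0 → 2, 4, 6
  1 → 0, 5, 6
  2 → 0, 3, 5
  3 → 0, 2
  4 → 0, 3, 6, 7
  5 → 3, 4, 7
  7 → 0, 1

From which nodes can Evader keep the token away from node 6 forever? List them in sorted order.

A0 = {6}
A1: add {1} — 1 (Pursuer) has 1→6.
A2: add {7} — 7 (Pursuer) has 7→1.
A3 = A2; e.g. 0 (Evader) can still go to 2. Fixed point.
Pursuer's attractor = {1, 6, 7}; Evader avoids the target exactly from the complement.

0, 2, 3, 4, 5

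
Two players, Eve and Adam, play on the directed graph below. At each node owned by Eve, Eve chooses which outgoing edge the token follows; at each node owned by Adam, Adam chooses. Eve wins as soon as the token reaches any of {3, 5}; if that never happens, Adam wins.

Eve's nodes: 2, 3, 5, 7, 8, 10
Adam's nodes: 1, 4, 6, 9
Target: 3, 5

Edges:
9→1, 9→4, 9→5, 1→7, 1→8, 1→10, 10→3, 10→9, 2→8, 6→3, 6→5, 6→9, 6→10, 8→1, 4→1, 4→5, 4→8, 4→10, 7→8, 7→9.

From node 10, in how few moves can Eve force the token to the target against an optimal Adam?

1

A0 = {3, 5}
A1: add {10} — 10 (Eve) has 10→3.
A2 = A1; e.g. 1 (Adam) can still go to 7. Fixed point.
10 enters the attractor at level 1, so Eve can force the target in 1 move from there.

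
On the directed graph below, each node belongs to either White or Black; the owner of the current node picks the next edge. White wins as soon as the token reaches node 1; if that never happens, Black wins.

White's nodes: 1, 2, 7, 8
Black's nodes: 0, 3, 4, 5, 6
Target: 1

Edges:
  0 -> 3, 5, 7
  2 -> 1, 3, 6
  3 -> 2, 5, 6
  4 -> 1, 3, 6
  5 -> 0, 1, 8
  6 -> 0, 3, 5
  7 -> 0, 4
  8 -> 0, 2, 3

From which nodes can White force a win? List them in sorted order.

A0 = {1}
A1: add {2} — 2 (White) has 2→1.
A2: add {8} — 8 (White) has 8→2.
A3 = A2; e.g. 0 (Black) can still go to 3. Fixed point.
White's winning region = {1, 2, 8}.

1, 2, 8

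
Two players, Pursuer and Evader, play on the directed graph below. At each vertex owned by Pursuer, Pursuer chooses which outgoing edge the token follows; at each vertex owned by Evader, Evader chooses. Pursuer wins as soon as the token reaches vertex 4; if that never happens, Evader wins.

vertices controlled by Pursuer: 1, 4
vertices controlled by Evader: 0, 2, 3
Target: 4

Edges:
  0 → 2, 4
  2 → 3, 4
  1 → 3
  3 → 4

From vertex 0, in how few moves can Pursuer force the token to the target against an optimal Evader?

A0 = {4}
A1: add {3} — 3 (Evader): all of {4} already in.
A2: add {1, 2} — 1 (Pursuer) has 1→3; 2 (Evader): all of {3, 4} already in.
A3: add {0} — 0 (Evader): all of {2, 4} already in.
A3 = all vertices. Fixed point.
0 enters the attractor at level 3, so Pursuer can force the target in 3 moves from there.

3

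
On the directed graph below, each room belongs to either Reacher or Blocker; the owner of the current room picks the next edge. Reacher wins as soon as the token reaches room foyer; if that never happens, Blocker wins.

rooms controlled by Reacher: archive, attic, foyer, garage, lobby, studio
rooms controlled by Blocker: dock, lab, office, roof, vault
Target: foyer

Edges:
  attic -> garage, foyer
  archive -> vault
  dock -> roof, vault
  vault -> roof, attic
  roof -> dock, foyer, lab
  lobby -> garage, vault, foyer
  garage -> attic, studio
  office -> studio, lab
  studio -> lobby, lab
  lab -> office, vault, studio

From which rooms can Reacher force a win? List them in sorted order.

attic, foyer, garage, lobby, studio

A0 = {foyer}
A1: add {attic, lobby} — lobby (Reacher) has lobby→foyer; attic (Reacher) has attic→foyer.
A2: add {garage, studio} — garage (Reacher) has garage→attic; studio (Reacher) has studio→lobby.
A3 = A2; e.g. roof (Blocker) can still go to dock. Fixed point.
Reacher's winning region = {attic, foyer, garage, lobby, studio}.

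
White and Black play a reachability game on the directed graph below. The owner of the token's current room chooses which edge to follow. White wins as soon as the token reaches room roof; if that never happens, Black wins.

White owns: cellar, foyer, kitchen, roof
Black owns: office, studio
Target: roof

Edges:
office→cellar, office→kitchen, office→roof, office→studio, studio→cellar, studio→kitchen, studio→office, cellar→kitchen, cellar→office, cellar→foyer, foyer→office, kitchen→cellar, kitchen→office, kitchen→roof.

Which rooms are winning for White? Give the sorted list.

cellar, kitchen, roof

A0 = {roof}
A1: add {kitchen} — kitchen (White) has kitchen→roof.
A2: add {cellar} — cellar (White) has cellar→kitchen.
A3 = A2; e.g. office (Black) can still go to studio. Fixed point.
White's winning region = {cellar, kitchen, roof}.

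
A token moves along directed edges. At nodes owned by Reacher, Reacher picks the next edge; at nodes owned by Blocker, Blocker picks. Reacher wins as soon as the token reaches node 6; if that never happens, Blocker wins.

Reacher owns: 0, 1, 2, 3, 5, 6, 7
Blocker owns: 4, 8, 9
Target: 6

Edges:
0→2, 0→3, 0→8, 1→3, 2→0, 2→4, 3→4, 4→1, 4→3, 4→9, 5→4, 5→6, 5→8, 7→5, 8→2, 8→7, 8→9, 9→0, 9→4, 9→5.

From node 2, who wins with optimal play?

Blocker

A0 = {6}
A1: add {5} — 5 (Reacher) has 5→6.
A2: add {7} — 7 (Reacher) has 7→5.
A3 = A2; e.g. 0 (Reacher) has no edge into A2. Fixed point.
2 never enters the attractor, so Blocker can avoid the target forever.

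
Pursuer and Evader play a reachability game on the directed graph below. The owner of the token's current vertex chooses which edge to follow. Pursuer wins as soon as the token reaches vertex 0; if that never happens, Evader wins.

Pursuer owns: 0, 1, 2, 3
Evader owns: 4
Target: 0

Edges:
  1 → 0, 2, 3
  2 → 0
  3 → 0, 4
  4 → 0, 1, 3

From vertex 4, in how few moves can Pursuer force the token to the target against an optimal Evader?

A0 = {0}
A1: add {1, 2, 3} — 1 (Pursuer) has 1→0; 2 (Pursuer) has 2→0; 3 (Pursuer) has 3→0.
A2: add {4} — 4 (Evader): all of {0, 1, 3} already in.
A2 = all vertices. Fixed point.
4 enters the attractor at level 2, so Pursuer can force the target in 2 moves from there.

2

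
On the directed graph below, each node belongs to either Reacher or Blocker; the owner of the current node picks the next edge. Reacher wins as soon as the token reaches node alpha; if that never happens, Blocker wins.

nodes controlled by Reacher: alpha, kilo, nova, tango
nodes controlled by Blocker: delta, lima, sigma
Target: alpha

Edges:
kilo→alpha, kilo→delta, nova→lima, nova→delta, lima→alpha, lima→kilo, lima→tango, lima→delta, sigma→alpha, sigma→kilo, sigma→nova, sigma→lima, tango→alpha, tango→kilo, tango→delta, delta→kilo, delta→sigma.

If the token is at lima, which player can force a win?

A0 = {alpha}
A1: add {kilo, tango} — kilo (Reacher) has kilo→alpha; tango (Reacher) has tango→alpha.
A2 = A1; e.g. nova (Reacher) has no edge into A1. Fixed point.
lima never enters the attractor, so Blocker can avoid the target forever.

Blocker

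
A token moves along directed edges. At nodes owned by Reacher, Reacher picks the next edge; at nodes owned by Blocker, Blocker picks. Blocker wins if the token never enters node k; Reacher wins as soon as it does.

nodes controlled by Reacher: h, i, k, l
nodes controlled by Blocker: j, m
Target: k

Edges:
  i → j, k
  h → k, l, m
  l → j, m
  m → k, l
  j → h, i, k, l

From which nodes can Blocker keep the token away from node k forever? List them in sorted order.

A0 = {k}
A1: add {h, i} — h (Reacher) has h→k; i (Reacher) has i→k.
A2 = A1; e.g. j (Blocker) can still go to l. Fixed point.
Reacher's attractor = {h, i, k}; Blocker avoids the target exactly from the complement.

j, l, m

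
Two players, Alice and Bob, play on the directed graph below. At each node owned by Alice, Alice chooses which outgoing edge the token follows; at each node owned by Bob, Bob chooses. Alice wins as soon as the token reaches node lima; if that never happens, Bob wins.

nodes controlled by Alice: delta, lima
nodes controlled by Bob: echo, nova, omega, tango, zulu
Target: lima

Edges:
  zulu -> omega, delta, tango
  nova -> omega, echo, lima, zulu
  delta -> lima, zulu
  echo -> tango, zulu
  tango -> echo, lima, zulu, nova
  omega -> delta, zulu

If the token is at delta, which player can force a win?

Alice

A0 = {lima}
A1: add {delta} — delta (Alice) has delta→lima.
A2 = A1; e.g. omega (Bob) can still go to zulu. Fixed point.
delta ∈ A1, so Alice can force the target.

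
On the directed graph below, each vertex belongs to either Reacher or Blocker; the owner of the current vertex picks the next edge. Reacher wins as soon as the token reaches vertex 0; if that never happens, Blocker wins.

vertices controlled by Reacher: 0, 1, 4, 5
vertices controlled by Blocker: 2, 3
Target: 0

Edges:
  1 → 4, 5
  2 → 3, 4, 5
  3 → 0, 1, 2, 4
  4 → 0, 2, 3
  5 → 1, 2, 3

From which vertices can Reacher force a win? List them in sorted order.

A0 = {0}
A1: add {4} — 4 (Reacher) has 4→0.
A2: add {1} — 1 (Reacher) has 1→4.
A3: add {5} — 5 (Reacher) has 5→1.
A4 = A3; e.g. 2 (Blocker) can still go to 3. Fixed point.
Reacher's winning region = {0, 1, 4, 5}.

0, 1, 4, 5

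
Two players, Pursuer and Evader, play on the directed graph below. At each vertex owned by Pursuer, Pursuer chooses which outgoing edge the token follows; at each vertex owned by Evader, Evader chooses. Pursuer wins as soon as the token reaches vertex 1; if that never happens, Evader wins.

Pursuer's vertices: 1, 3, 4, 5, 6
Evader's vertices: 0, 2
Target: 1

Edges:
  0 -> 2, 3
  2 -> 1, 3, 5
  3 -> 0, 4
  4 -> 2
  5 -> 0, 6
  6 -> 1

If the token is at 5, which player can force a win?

A0 = {1}
A1: add {6} — 6 (Pursuer) has 6→1.
A2: add {5} — 5 (Pursuer) has 5→6.
A3 = A2; e.g. 0 (Evader) can still go to 2. Fixed point.
5 ∈ A2, so Pursuer can force the target.

Pursuer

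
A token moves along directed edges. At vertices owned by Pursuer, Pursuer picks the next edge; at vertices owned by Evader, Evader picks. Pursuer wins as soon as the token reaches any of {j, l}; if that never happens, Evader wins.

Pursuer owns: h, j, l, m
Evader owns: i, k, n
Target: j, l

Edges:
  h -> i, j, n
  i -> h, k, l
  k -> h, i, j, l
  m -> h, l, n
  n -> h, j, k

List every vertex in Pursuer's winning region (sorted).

h, j, l, m

A0 = {j, l}
A1: add {h, m} — h (Pursuer) has h→j; m (Pursuer) has m→l.
A2 = A1; e.g. i (Evader) can still go to k. Fixed point.
Pursuer's winning region = {h, j, l, m}.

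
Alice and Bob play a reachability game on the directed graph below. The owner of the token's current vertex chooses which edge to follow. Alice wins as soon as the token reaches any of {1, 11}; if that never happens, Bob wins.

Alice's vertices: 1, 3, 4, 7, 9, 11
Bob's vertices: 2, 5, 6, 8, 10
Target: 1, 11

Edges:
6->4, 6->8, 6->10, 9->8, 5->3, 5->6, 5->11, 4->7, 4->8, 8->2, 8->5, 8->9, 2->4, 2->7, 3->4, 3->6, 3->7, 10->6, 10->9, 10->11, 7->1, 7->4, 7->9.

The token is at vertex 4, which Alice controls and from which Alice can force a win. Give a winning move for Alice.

A0 = {1, 11}
A1: add {7} — 7 (Alice) has 7→1.
A2: add {3, 4} — 3 (Alice) has 3→7; 4 (Alice) has 4→7.
A3: add {2} — 2 (Bob): all of {4, 7} already in.
A4 = A3; e.g. 5 (Bob) can still go to 6. Fixed point.
From 4, successor 7 is in the attractor (rank 1); the other successor 8 is not.

7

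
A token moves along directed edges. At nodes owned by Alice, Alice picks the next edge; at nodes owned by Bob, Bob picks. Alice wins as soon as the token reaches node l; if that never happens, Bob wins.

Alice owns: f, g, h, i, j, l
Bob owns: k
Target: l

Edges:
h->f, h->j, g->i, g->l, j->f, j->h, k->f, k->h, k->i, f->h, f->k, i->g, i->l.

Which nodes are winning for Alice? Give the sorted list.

A0 = {l}
A1: add {g, i} — g (Alice) has g→l; i (Alice) has i→l.
A2 = A1; e.g. f (Alice) has no edge into A1. Fixed point.
Alice's winning region = {g, i, l}.

g, i, l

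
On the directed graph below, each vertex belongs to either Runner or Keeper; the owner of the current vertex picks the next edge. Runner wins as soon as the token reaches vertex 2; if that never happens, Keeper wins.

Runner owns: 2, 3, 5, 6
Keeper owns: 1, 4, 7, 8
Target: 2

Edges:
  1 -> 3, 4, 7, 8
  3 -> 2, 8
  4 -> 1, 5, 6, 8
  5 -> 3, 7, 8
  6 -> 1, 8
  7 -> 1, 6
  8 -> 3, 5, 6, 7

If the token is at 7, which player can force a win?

Keeper

A0 = {2}
A1: add {3} — 3 (Runner) has 3→2.
A2: add {5} — 5 (Runner) has 5→3.
A3 = A2; e.g. 1 (Keeper) can still go to 4. Fixed point.
7 never enters the attractor, so Keeper can avoid the target forever.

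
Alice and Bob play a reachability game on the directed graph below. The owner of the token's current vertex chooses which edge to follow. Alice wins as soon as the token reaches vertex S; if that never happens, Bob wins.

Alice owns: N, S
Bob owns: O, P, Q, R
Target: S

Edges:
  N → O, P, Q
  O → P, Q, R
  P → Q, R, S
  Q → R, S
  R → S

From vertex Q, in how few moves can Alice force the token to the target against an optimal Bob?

2

A0 = {S}
A1: add {R} — R (Bob): all of {S} already in.
A2: add {Q} — Q (Bob): all of {R, S} already in.
Q enters the attractor at level 2, so Alice can force the target in 2 moves from there.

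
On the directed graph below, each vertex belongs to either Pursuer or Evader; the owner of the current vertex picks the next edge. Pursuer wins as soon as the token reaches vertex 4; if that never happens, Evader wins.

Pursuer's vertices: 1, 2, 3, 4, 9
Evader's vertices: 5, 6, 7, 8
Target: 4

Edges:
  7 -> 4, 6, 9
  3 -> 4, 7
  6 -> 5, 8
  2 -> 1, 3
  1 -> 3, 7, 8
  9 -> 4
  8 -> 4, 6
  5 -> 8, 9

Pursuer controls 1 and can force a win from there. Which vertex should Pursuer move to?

3

A0 = {4}
A1: add {3, 9} — 3 (Pursuer) has 3→4; 9 (Pursuer) has 9→4.
A2: add {1, 2} — 1 (Pursuer) has 1→3; 2 (Pursuer) has 2→3.
A3 = A2; e.g. 5 (Evader) can still go to 8. Fixed point.
From 1, successor 3 is in the attractor (rank 1); the other successors 7, 8 are not.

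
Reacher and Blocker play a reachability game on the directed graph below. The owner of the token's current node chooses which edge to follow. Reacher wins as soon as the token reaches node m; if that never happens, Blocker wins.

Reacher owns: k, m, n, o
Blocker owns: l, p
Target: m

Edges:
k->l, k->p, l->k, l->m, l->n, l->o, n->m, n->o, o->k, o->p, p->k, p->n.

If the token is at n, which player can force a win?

A0 = {m}
A1: add {n} — n (Reacher) has n→m.
A2 = A1; e.g. k (Reacher) has no edge into A1. Fixed point.
n ∈ A1, so Reacher can force the target.

Reacher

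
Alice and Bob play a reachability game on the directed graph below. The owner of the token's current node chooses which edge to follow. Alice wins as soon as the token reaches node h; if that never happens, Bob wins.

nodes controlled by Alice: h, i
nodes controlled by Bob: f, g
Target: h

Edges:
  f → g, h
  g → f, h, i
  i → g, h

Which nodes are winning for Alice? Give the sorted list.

h, i

A0 = {h}
A1: add {i} — i (Alice) has i→h.
A2 = A1; e.g. f (Bob) can still go to g. Fixed point.
Alice's winning region = {h, i}.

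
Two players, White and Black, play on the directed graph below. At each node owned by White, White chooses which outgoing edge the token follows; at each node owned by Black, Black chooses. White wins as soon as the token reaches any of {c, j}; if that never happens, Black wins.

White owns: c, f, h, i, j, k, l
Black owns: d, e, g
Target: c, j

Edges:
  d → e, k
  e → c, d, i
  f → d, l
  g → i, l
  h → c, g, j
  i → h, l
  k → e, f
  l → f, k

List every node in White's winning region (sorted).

c, h, i, j

A0 = {c, j}
A1: add {h} — h (White) has h→c.
A2: add {i} — i (White) has i→h.
A3 = A2; e.g. d (Black) can still go to e. Fixed point.
White's winning region = {c, h, i, j}.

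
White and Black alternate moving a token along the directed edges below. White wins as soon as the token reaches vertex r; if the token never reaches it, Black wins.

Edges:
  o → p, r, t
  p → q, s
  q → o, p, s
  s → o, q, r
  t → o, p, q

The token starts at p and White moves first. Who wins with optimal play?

Black

Track states (vertex, player-to-move).
A0 = {(r,White), (r,Black)}
A1: add {(o,White), (s,White)}.
A2 = A1; e.g. (o,Black) stays out. (p,White) never enters ⇒ Black avoids the target.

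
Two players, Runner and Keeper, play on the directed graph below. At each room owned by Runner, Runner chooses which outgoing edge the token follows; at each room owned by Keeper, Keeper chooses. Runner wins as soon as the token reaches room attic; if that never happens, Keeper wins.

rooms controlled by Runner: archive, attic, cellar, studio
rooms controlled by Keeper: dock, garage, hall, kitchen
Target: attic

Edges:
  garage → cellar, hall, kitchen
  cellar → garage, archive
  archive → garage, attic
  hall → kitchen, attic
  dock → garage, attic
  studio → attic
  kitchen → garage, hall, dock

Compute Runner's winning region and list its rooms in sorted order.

A0 = {attic}
A1: add {archive, studio} — archive (Runner) has archive→attic; studio (Runner) has studio→attic.
A2: add {cellar} — cellar (Runner) has cellar→archive.
A3 = A2; e.g. garage (Keeper) can still go to hall. Fixed point.
Runner's winning region = {archive, attic, cellar, studio}.

archive, attic, cellar, studio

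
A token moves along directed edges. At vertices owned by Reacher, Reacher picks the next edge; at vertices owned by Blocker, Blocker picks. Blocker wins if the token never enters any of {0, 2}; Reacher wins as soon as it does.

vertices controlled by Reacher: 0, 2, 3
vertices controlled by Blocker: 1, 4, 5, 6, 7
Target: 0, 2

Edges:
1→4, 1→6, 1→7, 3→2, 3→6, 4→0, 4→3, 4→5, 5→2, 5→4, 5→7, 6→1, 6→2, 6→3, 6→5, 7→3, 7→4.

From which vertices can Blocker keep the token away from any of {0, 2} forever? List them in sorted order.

1, 4, 5, 6, 7

A0 = {0, 2}
A1: add {3} — 3 (Reacher) has 3→2.
A2 = A1; e.g. 1 (Blocker) can still go to 4. Fixed point.
Reacher's attractor = {0, 2, 3}; Blocker avoids the target exactly from the complement.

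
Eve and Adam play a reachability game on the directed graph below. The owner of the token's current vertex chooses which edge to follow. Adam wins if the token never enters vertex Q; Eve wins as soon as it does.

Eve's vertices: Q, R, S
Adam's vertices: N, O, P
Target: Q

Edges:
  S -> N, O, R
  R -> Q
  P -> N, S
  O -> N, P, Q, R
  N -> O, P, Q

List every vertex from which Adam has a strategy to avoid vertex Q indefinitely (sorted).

N, O, P

A0 = {Q}
A1: add {R} — R (Eve) has R→Q.
A2: add {S} — S (Eve) has S→R.
A3 = A2; e.g. N (Adam) can still go to O. Fixed point.
Eve's attractor = {Q, R, S}; Adam avoids the target exactly from the complement.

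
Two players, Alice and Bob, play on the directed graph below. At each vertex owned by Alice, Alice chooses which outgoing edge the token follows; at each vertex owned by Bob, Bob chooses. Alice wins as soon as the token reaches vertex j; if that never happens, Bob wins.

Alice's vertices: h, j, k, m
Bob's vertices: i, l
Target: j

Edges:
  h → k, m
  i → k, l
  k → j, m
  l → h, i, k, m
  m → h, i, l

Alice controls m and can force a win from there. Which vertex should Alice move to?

h

A0 = {j}
A1: add {k} — k (Alice) has k→j.
A2: add {h} — h (Alice) has h→k.
A3: add {m} — m (Alice) has m→h.
A4 = A3; e.g. i (Bob) can still go to l. Fixed point.
From m, successor h is in the attractor (rank 2); the other successors i, l are not.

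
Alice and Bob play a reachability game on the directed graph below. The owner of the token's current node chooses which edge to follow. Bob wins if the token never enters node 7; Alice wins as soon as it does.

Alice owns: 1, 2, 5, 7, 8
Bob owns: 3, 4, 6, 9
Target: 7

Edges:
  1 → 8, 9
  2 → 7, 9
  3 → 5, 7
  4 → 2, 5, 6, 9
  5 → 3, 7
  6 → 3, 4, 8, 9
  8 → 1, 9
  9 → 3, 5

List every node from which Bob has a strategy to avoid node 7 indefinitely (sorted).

4, 6

A0 = {7}
A1: add {2, 5} — 2 (Alice) has 2→7; 5 (Alice) has 5→7.
A2: add {3} — 3 (Bob): all of {5, 7} already in.
A3: add {9} — 9 (Bob): all of {3, 5} already in.
A4: add {1, 8} — 1 (Alice) has 1→9; 8 (Alice) has 8→9.
A5 = A4; e.g. 4 (Bob) can still go to 6. Fixed point.
Alice's attractor = {1, 2, 3, 5, 7, 8, 9}; Bob avoids the target exactly from the complement.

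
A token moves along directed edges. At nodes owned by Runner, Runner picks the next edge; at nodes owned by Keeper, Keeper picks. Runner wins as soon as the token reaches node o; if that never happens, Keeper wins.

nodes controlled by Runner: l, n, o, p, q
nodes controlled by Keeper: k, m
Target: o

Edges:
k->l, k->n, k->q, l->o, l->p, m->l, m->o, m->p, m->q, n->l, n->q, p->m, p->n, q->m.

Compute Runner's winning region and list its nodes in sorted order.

A0 = {o}
A1: add {l} — l (Runner) has l→o.
A2: add {n} — n (Runner) has n→l.
A3: add {p} — p (Runner) has p→n.
A4 = A3; e.g. k (Keeper) can still go to q. Fixed point.
Runner's winning region = {l, n, o, p}.

l, n, o, p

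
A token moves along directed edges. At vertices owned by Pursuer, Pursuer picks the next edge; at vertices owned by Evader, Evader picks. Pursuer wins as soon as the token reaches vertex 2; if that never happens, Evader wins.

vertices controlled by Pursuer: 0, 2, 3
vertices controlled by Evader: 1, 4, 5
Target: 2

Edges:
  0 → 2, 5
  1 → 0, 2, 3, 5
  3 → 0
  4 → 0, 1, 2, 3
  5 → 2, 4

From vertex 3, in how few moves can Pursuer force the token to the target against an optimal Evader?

A0 = {2}
A1: add {0} — 0 (Pursuer) has 0→2.
A2: add {3} — 3 (Pursuer) has 3→0.
A3 = A2; e.g. 1 (Evader) can still go to 5. Fixed point.
3 enters the attractor at level 2, so Pursuer can force the target in 2 moves from there.

2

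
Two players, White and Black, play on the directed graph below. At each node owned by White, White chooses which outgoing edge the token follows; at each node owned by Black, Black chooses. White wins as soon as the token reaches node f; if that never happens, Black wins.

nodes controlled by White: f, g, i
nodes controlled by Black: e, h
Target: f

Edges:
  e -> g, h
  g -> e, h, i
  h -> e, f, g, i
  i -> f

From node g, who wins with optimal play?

A0 = {f}
A1: add {i} — i (White) has i→f.
A2: add {g} — g (White) has g→i.
A3 = A2; e.g. e (Black) can still go to h. Fixed point.
g ∈ A2, so White can force the target.

White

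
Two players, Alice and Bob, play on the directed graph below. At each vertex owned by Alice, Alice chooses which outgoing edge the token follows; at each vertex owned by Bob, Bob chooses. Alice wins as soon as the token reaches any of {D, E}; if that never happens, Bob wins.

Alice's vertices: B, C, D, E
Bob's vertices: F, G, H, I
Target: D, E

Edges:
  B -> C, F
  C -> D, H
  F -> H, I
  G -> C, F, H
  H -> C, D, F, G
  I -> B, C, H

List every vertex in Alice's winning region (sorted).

B, C, D, E

A0 = {D, E}
A1: add {C} — C (Alice) has C→D.
A2: add {B} — B (Alice) has B→C.
A3 = A2; e.g. F (Bob) can still go to H. Fixed point.
Alice's winning region = {B, C, D, E}.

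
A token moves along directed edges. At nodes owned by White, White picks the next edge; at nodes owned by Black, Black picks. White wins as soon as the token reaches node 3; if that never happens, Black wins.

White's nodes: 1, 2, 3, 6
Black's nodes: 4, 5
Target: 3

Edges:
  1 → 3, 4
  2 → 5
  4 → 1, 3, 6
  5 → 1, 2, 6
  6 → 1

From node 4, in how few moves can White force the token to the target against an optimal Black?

A0 = {3}
A1: add {1} — 1 (White) has 1→3.
A2: add {6} — 6 (White) has 6→1.
A3: add {4} — 4 (Black): all of {1, 3, 6} already in.
A4 = A3; e.g. 2 (White) has no edge into A3. Fixed point.
4 enters the attractor at level 3, so White can force the target in 3 moves from there.

3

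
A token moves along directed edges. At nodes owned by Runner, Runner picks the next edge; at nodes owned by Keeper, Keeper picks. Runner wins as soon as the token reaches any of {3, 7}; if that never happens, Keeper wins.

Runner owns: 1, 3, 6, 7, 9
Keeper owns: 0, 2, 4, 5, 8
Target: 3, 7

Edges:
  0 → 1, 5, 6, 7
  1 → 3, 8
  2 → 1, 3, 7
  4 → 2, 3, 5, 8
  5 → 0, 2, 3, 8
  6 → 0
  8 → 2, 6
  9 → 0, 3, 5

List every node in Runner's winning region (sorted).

A0 = {3, 7}
A1: add {1, 9} — 1 (Runner) has 1→3; 9 (Runner) has 9→3.
A2: add {2} — 2 (Keeper): all of {1, 3, 7} already in.
A3 = A2; e.g. 0 (Keeper) can still go to 5. Fixed point.
Runner's winning region = {1, 2, 3, 7, 9}.

1, 2, 3, 7, 9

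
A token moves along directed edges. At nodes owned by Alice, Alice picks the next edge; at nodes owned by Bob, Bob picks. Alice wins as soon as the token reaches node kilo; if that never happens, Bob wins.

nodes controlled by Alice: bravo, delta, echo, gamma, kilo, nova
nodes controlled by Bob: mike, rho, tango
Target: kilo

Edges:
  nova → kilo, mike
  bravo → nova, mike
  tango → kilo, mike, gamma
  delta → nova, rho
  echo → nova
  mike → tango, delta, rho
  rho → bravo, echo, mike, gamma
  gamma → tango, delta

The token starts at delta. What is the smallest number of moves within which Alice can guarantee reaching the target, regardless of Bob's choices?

A0 = {kilo}
A1: add {nova} — nova (Alice) has nova→kilo.
A2: add {bravo, delta, echo} — bravo (Alice) has bravo→nova; delta (Alice) has delta→nova; echo (Alice) has echo→nova.
delta enters the attractor at level 2, so Alice can force the target in 2 moves from there.

2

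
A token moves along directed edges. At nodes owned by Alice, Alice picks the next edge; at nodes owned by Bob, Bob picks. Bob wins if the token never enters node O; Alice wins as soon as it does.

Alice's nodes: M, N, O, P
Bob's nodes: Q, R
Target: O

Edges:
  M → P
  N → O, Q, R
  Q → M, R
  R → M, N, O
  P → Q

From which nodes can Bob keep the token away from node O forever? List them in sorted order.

M, P, Q, R

A0 = {O}
A1: add {N} — N (Alice) has N→O.
A2 = A1; e.g. M (Alice) has no edge into A1. Fixed point.
Alice's attractor = {N, O}; Bob avoids the target exactly from the complement.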